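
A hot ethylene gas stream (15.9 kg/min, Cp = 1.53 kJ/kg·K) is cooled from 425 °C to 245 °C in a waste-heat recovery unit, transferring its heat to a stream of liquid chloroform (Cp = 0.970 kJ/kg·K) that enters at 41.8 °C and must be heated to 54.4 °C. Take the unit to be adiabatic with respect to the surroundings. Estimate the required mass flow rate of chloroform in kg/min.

Heat released by hot stream: Q = 15.9 × 1.53 × (425 − 245) = 4378.9 kJ/min
Energy balance on cold side (adiabatic exchanger): Q = ṁ_c·Cp_c·(T_c,out − T_c,in)
ṁ_c = 4378.9 / [0.970 × (54.4 − 41.8)] = 358.28 kg/min

ṁ_c = 358 kg/min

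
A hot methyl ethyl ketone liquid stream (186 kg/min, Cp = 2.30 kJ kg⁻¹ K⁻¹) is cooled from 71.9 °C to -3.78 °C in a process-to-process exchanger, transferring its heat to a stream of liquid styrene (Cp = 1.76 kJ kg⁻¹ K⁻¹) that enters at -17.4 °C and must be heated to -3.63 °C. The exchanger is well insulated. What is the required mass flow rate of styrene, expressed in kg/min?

Heat released by hot stream: Q = 186 × 2.30 × (71.9 − -3.78) = 32376 kJ/min
Energy balance on cold side (adiabatic exchanger): Q = ṁ_c·Cp_c·(T_c,out − T_c,in)
ṁ_c = 32376 / [1.76 × (-3.63 − -17.4)] = 1335.9 kg/min

ṁ_c = 1340 kg/min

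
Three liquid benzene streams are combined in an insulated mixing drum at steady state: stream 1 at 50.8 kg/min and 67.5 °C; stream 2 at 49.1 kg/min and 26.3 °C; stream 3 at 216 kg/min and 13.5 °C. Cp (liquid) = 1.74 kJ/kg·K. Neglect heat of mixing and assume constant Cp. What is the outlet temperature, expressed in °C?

Energy balance with Q = 0: Σ ṁᵢCp,ᵢ(T_out − Tᵢ) = 0
Σ ṁᵢCp,ᵢTᵢ = 50.8×1.74×67.5 + 49.1×1.74×26.3 + 216×1.74×13.5 = 13287
Σ ṁᵢCp,ᵢ = 50.8×1.74 + 49.1×1.74 + 216×1.74 = 549.67
T_out = 13287 / 549.67 = 24.173 °C

T_out = 24.2 °C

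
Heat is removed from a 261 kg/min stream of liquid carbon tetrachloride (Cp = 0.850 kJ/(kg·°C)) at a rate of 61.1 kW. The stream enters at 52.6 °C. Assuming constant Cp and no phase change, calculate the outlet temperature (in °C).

Q = 61.1 kW = 3666 kJ/min
ΔT = Q/(ṁ·Cp) = 3666/(261×0.850) = 16.525 K
T_out = 52.6 − 16.525 = 36.075 °C

T_out = 36.1 °C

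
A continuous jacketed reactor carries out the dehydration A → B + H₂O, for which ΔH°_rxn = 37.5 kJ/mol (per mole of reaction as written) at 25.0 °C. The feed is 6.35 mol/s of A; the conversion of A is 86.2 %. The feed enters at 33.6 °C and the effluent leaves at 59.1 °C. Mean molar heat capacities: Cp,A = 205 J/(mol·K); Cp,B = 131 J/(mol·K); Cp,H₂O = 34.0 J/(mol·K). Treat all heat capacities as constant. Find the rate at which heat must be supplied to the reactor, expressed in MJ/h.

Extent of reaction ξ = 0.862 × 6.35 = 5.4737 mol/s
Reaction term: ξ·ΔH°_rxn = 5.4737 × 37.5 = 205.26 kJ/s
Sensible, feed 33.6→25 °C: -11.195 kJ/s
Outlet flows (mol/s): A 0.8763, B 5.4737, H₂O 5.4737
Sensible, products 25→59.1 °C: 36.924 kJ/s
Q = ΔH = 230.99 kJ/s = 230.99 kW
Heat supplied = 831.57 MJ/h

Q_in = 832 MJ/h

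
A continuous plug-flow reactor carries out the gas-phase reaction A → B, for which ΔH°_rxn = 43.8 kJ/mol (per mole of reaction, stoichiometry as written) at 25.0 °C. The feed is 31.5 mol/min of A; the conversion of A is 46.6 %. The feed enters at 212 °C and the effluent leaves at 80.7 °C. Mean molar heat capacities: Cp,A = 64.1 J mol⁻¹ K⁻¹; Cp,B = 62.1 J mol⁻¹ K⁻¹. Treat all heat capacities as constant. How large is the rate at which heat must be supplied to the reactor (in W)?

Extent of reaction ξ = 0.466 × 31.5 = 14.679 mol/min
Reaction term: ξ·ΔH°_rxn = 14.679 × 43.8 = 642.94 kJ/min
Sensible, feed 212→25 °C: -377.58 kJ/min
Outlet flows (mol/min): A 16.821, B 14.679
Sensible, products 25→80.7 °C: 110.83 kJ/min
Q = ΔH = 376.19 kJ/min = 6.2698 kW
Heat supplied = 6269.8 W

Q_in = 6270 W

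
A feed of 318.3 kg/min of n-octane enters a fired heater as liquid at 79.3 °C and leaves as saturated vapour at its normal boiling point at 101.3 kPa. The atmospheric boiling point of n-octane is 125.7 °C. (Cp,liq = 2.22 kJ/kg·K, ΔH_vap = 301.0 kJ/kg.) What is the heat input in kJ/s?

Q = 2140 kJ/s

liquid 79.3→125.7 °C: 103.01 kJ/kg
vaporisation at 125.7 °C: 301 kJ/kg
Δh = 103.01 + 301 = 404.01 kJ/kg
Q = ṁ·Δh = 318.3 kg/min × 404.01 kJ/kg = 128600 kJ/min
|Q| = 2143.3 kW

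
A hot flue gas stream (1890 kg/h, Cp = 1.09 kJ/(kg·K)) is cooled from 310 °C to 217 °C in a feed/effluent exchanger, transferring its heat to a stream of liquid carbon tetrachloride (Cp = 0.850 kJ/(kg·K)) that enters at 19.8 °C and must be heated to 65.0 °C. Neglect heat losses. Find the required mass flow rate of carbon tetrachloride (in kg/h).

ṁ_c = 4990 kg/h

Heat released by hot stream: Q = 1890 × 1.09 × (310 − 217) = 191590 kJ/h
Energy balance on cold side (adiabatic exchanger): Q = ṁ_c·Cp_c·(T_c,out − T_c,in)
ṁ_c = 191590 / [0.850 × (65.0 − 19.8)] = 4986.7 kg/h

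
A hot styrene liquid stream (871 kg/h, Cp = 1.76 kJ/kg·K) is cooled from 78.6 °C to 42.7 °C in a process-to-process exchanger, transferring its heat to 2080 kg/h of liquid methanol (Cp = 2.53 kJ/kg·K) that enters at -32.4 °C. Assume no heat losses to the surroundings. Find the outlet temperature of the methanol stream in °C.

Heat released by hot stream: Q = 871 × 1.76 × (78.6 − 42.7) = 55033 kJ/h
Energy balance on cold side (adiabatic exchanger): Q = ṁ_c·Cp_c·(T_c,out − T_c,in)
T_c,out = -32.4 + 55033/(2080 × 2.53) = -21.942 °C

T_c,out = -21.9 °C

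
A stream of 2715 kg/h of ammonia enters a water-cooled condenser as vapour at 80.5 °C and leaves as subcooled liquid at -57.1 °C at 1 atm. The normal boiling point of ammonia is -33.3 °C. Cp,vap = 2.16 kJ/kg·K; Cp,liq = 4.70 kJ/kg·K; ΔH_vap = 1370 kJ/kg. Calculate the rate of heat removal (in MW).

Q_c = 1.30 MW

vapour 80.5→-33.3 °C: -245.81 kJ/kg
condensation at -33.3 °C: -1370 kJ/kg
liquid -33.3→-57.1 °C: -111.86 kJ/kg
Δh = -245.81 + -1370 + -111.86 = -1727.7 kJ/kg
Q = ṁ·Δh = 2715 kg/h × -1727.7 kJ/kg = -4.6906e+06 kJ/h
|Q| = 1302.9 kW = 1.3029 MW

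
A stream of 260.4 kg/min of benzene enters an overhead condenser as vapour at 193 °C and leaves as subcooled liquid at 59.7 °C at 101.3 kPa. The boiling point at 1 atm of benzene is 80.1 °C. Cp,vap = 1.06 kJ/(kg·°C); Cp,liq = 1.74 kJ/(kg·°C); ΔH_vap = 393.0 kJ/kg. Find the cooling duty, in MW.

Q_c = 2.38 MW

vapour 193→80.1 °C: -119.67 kJ/kg
condensation at 80.1 °C: -393 kJ/kg
liquid 80.1→59.7 °C: -35.496 kJ/kg
Δh = -119.67 + -393 + -35.496 = -548.17 kJ/kg
Q = ṁ·Δh = 260.4 kg/min × -548.17 kJ/kg = -142740 kJ/min
|Q| = 2379.1 kW = 2.3791 MW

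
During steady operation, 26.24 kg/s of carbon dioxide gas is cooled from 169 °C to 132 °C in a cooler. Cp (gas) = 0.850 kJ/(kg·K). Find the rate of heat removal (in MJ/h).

Q = ṁ·Cp·ΔT = 26.24 × 0.850 × (132 − 169) = -825.25 kJ/s
Cooling duty = 2970.9 MJ/h

Q_c = 2970 MJ/h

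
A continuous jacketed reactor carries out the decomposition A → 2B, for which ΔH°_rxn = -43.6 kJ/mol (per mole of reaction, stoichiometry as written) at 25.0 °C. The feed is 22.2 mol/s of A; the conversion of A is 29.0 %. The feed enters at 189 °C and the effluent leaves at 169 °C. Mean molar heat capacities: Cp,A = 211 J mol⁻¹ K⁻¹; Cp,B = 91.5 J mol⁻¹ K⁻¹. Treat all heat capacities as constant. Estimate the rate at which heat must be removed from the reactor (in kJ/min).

Extent of reaction ξ = 0.290 × 22.2 = 6.438 mol/s
Reaction term: ξ·ΔH°_rxn = 6.438 × -43.6 = -280.7 kJ/s
Sensible, feed 189→25 °C: -768.21 kJ/s
Outlet flows (mol/s): A 15.762, B 12.876
Sensible, products 25→169 °C: 648.57 kJ/s
Q = ΔH = -400.34 kJ/s = -400.34 kW
Heat removed = 24020 kJ/min

Q_out = 24000 kJ/min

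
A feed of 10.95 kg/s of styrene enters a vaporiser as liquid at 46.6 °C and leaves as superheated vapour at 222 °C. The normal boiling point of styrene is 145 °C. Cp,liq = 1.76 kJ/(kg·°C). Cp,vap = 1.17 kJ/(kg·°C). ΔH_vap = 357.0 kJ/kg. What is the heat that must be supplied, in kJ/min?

Q = 408000 kJ/min

liquid 46.6→145 °C: 173.18 kJ/kg
vaporisation at 145 °C: 357 kJ/kg
vapour 145→222 °C: 90.09 kJ/kg
Δh = 173.18 + 357 + 90.09 = 620.27 kJ/kg
Q = ṁ·Δh = 10.95 kg/s × 620.27 kJ/kg = 6792 kJ/s
|Q| = 6792 kW = 407520 kJ/min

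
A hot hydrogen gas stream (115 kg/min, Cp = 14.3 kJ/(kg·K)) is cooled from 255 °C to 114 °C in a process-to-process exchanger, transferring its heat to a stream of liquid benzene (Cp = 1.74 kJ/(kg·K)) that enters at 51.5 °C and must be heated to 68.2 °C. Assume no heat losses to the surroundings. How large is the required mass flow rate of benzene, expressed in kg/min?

Heat released by hot stream: Q = 115 × 14.3 × (255 − 114) = 231870 kJ/min
Energy balance on cold side (adiabatic exchanger): Q = ṁ_c·Cp_c·(T_c,out − T_c,in)
ṁ_c = 231870 / [1.74 × (68.2 − 51.5)] = 7979.7 kg/min

ṁ_c = 7980 kg/min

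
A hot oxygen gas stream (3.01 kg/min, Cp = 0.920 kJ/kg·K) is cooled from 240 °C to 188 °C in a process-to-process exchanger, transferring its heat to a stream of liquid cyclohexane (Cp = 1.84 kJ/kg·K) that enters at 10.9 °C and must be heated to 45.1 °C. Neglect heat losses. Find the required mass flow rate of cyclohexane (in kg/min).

ṁ_c = 2.29 kg/min

Heat released by hot stream: Q = 3.01 × 0.920 × (240 − 188) = 144 kJ/min
Energy balance on cold side (adiabatic exchanger): Q = ṁ_c·Cp_c·(T_c,out − T_c,in)
ṁ_c = 144 / [1.84 × (45.1 − 10.9)] = 2.2883 kg/min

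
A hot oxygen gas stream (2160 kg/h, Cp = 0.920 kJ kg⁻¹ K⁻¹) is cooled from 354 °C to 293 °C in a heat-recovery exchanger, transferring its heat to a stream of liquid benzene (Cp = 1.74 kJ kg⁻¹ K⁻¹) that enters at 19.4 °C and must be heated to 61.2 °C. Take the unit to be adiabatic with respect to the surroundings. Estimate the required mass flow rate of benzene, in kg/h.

ṁ_c = 1670 kg/h

Heat released by hot stream: Q = 2160 × 0.920 × (354 − 293) = 121220 kJ/h
Energy balance on cold side (adiabatic exchanger): Q = ṁ_c·Cp_c·(T_c,out − T_c,in)
ṁ_c = 121220 / [1.74 × (61.2 − 19.4)] = 1666.7 kg/h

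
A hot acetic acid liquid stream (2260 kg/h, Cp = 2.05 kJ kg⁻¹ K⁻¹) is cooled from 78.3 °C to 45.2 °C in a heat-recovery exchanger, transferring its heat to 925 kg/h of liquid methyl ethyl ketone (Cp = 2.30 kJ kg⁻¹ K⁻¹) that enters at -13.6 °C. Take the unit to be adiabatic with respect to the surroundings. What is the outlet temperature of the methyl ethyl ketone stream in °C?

Heat released by hot stream: Q = 2260 × 2.05 × (78.3 − 45.2) = 153350 kJ/h
Energy balance on cold side (adiabatic exchanger): Q = ṁ_c·Cp_c·(T_c,out − T_c,in)
T_c,out = -13.6 + 153350/(925 × 2.30) = 58.481 °C

T_c,out = 58.5 °C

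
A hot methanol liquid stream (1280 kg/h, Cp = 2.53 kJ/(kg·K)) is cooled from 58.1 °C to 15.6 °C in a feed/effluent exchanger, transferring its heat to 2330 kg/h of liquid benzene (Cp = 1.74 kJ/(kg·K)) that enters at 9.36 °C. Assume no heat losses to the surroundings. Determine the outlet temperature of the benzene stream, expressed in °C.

T_c,out = 43.3 °C

Heat released by hot stream: Q = 1280 × 2.53 × (58.1 − 15.6) = 137630 kJ/h
Energy balance on cold side (adiabatic exchanger): Q = ṁ_c·Cp_c·(T_c,out − T_c,in)
T_c,out = 9.36 + 137630/(2330 × 1.74) = 43.308 °C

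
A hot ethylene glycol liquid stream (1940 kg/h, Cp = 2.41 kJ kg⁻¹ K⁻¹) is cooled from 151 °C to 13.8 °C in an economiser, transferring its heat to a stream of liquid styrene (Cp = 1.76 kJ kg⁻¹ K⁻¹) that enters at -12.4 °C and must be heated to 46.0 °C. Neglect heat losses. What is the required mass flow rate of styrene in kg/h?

Heat released by hot stream: Q = 1940 × 2.41 × (151 − 13.8) = 641460 kJ/h
Energy balance on cold side (adiabatic exchanger): Q = ṁ_c·Cp_c·(T_c,out − T_c,in)
ṁ_c = 641460 / [1.76 × (46.0 − -12.4)] = 6240.9 kg/h

ṁ_c = 6240 kg/h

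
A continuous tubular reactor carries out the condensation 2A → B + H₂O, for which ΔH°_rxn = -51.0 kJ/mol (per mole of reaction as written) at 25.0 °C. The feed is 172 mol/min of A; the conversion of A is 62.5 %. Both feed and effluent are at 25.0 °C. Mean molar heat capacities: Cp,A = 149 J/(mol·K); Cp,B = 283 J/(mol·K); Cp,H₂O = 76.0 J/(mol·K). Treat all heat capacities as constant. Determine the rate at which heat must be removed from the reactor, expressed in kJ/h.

Q_out = 164000 kJ/h

Extent of reaction ξ = 0.625 × 172 / 2 = 53.75 mol/min
Reaction term: ξ·ΔH°_rxn = 53.75 × -51.0 = -2741.2 kJ/min
Q = ΔH = -2741.2 kJ/min = -45.688 kW
Heat removed = 164480 kJ/h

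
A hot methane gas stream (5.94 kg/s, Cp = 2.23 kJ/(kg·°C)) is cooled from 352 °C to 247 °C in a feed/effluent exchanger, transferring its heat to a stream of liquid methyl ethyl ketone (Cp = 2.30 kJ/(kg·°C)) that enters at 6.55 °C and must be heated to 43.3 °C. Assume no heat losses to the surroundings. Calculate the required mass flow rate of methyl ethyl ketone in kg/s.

Heat released by hot stream: Q = 5.94 × 2.23 × (352 − 247) = 1390.9 kJ/s
Energy balance on cold side (adiabatic exchanger): Q = ṁ_c·Cp_c·(T_c,out − T_c,in)
ṁ_c = 1390.9 / [2.30 × (43.3 − 6.55)] = 16.455 kg/s

ṁ_c = 16.5 kg/s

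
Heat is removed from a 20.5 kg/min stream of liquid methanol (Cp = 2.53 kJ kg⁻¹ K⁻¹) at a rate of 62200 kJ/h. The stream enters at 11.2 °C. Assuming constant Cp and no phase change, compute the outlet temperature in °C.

Q = 62200 kJ/h = 1036.7 kJ/min
ΔT = Q/(ṁ·Cp) = 1036.7/(20.5×2.53) = 19.988 K
T_out = 11.2 − 19.988 = -8.7878 °C

T_out = -8.79 °C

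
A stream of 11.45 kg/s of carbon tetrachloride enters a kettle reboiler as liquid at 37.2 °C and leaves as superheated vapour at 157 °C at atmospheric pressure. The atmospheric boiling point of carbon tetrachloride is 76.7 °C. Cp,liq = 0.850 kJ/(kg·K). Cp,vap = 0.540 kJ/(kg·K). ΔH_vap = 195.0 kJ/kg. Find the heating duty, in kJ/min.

Q = 187000 kJ/min

liquid 37.2→76.7 °C: 33.575 kJ/kg
vaporisation at 76.7 °C: 195 kJ/kg
vapour 76.7→157 °C: 43.362 kJ/kg
Δh = 33.575 + 195 + 43.362 = 271.94 kJ/kg
Q = ṁ·Δh = 11.45 kg/s × 271.94 kJ/kg = 3113.7 kJ/s
|Q| = 3113.7 kW = 186820 kJ/min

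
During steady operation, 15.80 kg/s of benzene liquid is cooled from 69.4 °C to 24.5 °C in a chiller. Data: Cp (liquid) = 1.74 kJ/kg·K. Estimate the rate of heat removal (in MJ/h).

Q_c = 4440 MJ/h

Q = ṁ·Cp·ΔT = 15.80 × 1.74 × (24.5 − 69.4) = -1234.4 kJ/s
Cooling duty = 4443.8 MJ/h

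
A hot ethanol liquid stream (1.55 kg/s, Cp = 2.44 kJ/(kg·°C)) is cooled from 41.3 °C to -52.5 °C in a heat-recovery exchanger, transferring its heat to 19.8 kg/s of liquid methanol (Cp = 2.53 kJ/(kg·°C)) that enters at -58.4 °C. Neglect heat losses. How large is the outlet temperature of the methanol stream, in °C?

Heat released by hot stream: Q = 1.55 × 2.44 × (41.3 − -52.5) = 354.75 kJ/s
Energy balance on cold side (adiabatic exchanger): Q = ṁ_c·Cp_c·(T_c,out − T_c,in)
T_c,out = -58.4 + 354.75/(19.8 × 2.53) = -51.318 °C

T_c,out = -51.3 °C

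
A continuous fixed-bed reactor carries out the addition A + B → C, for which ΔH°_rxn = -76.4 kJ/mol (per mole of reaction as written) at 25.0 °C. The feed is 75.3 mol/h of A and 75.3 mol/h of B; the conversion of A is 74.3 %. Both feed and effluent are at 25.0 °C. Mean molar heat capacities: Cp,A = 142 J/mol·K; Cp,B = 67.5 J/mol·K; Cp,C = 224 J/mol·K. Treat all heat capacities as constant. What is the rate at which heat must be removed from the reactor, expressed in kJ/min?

Extent of reaction ξ = 0.743 × 75.3 = 55.948 mol/h
Reaction term: ξ·ΔH°_rxn = 55.948 × -76.4 = -4274.4 kJ/h
Q = ΔH = -4274.4 kJ/h = -1.1873 kW
Heat removed = 71.24 kJ/min

Q_out = 71.2 kJ/min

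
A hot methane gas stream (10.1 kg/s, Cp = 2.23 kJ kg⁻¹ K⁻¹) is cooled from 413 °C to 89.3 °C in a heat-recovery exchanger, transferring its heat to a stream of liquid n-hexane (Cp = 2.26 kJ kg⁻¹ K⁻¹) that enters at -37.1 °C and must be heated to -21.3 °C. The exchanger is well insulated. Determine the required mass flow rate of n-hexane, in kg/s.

ṁ_c = 204 kg/s

Heat released by hot stream: Q = 10.1 × 2.23 × (413 − 89.3) = 7290.7 kJ/s
Energy balance on cold side (adiabatic exchanger): Q = ṁ_c·Cp_c·(T_c,out − T_c,in)
ṁ_c = 7290.7 / [2.26 × (-21.3 − -37.1)] = 204.18 kg/s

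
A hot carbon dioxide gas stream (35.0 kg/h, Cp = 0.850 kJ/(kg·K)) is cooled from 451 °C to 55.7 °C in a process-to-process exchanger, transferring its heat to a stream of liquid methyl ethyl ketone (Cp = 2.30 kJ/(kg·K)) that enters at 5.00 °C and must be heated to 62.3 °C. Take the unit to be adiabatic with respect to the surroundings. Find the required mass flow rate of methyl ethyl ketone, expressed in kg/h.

ṁ_c = 89.2 kg/h

Heat released by hot stream: Q = 35.0 × 0.850 × (451 − 55.7) = 11760 kJ/h
Energy balance on cold side (adiabatic exchanger): Q = ṁ_c·Cp_c·(T_c,out − T_c,in)
ṁ_c = 11760 / [2.30 × (62.3 − 5.00)] = 89.234 kg/h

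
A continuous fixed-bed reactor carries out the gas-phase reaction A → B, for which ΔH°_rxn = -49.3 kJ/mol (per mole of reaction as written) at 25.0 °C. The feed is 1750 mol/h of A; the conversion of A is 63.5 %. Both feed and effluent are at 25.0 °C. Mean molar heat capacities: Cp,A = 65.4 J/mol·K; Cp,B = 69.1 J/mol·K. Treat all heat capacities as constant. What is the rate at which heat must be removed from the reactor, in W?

Q_out = 15200 W

Extent of reaction ξ = 0.635 × 1750 = 1111.2 mol/h
Reaction term: ξ·ΔH°_rxn = 1111.2 × -49.3 = -54785 kJ/h
Q = ΔH = -54785 kJ/h = -15.218 kW
Heat removed = 15218 W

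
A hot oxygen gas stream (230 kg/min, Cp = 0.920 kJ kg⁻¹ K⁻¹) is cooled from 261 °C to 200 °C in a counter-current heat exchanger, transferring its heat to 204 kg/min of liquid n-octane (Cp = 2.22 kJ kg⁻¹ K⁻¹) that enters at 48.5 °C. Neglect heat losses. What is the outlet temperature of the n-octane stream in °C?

T_c,out = 77.0 °C

Heat released by hot stream: Q = 230 × 0.920 × (261 − 200) = 12908 kJ/min
Energy balance on cold side (adiabatic exchanger): Q = ṁ_c·Cp_c·(T_c,out − T_c,in)
T_c,out = 48.5 + 12908/(204 × 2.22) = 77.001 °C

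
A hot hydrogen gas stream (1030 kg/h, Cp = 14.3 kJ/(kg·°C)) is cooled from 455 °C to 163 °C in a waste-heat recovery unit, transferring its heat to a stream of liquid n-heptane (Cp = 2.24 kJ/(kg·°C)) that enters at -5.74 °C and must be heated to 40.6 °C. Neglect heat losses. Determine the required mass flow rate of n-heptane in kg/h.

ṁ_c = 41400 kg/h

Heat released by hot stream: Q = 1030 × 14.3 × (455 − 163) = 4.3009e+06 kJ/h
Energy balance on cold side (adiabatic exchanger): Q = ṁ_c·Cp_c·(T_c,out − T_c,in)
ṁ_c = 4.3009e+06 / [2.24 × (40.6 − -5.74)] = 41434 kg/h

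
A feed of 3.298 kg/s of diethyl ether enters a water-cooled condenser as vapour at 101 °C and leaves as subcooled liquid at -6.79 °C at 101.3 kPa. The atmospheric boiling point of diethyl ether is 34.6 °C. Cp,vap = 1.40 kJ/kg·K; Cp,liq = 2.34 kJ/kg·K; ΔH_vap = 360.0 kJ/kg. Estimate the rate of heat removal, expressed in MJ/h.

vapour 101→34.6 °C: -92.96 kJ/kg
condensation at 34.6 °C: -360 kJ/kg
liquid 34.6→-6.79 °C: -96.853 kJ/kg
Δh = -92.96 + -360 + -96.853 = -549.81 kJ/kg
Q = ṁ·Δh = 3.298 kg/s × -549.81 kJ/kg = -1813.3 kJ/s
|Q| = 1813.3 kW = 6527.8 MJ/h

Q_c = 6530 MJ/h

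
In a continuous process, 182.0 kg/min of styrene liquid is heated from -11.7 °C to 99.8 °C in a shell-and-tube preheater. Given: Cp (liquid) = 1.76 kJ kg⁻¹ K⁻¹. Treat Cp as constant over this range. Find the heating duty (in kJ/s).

Q = ṁ·Cp·ΔT = 182.0 × 1.76 × (99.8 − -11.7) = 35716 kJ/min
Converting: 35716 / 60 s = 595.26 kW

Q = 595 kJ/s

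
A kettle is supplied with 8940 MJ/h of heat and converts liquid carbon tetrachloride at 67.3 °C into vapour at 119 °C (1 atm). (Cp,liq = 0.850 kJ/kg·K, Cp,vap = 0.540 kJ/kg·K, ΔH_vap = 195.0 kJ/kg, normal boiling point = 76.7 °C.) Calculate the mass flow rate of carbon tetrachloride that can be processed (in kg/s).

ṁ = 11.0 kg/s

Δh = 0.850×(76.7−67.3) + 195.0 + 0.540×(119−76.7) = 225.83 kJ/kg
Q = 8940 MJ/h = 2483.3 kJ/s = 2483.3 kJ/s
ṁ = Q/Δh = 2483.3 / 225.83 = 10.996 kg/s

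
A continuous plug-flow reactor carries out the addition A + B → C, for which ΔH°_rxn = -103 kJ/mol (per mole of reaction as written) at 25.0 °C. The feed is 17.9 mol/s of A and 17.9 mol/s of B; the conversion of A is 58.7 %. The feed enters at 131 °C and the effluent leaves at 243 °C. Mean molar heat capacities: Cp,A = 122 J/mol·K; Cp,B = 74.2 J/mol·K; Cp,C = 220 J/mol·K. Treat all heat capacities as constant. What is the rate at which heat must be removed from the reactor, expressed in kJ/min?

Q_out = 38100 kJ/min

Extent of reaction ξ = 0.587 × 17.9 = 10.507 mol/s
Reaction term: ξ·ΔH°_rxn = 10.507 × -103 = -1082.3 kJ/s
Sensible, feed 131→25 °C: -372.27 kJ/s
Outlet flows (mol/s): A 7.3927, B 7.3927, C 10.507
Sensible, products 25→243 °C: 820.13 kJ/s
Q = ΔH = -634.39 kJ/s = -634.39 kW
Heat removed = 38064 kJ/min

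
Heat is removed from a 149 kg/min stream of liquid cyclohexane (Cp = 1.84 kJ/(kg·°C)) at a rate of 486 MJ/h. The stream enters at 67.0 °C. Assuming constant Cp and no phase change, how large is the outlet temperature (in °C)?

Q = 486 MJ/h = 8100 kJ/min
ΔT = Q/(ṁ·Cp) = 8100/(149×1.84) = 29.545 K
T_out = 67.0 − 29.545 = 37.455 °C

T_out = 37.5 °C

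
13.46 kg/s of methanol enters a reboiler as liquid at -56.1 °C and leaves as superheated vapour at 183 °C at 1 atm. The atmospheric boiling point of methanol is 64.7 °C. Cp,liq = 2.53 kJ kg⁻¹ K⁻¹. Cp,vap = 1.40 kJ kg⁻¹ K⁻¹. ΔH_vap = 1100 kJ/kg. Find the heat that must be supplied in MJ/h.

liquid -56.1→64.7 °C: 305.62 kJ/kg
vaporisation at 64.7 °C: 1100 kJ/kg
vapour 64.7→183 °C: 165.62 kJ/kg
Δh = 305.62 + 1100 + 165.62 = 1571.2 kJ/kg
Q = ṁ·Δh = 13.46 kg/s × 1571.2 kJ/kg = 21149 kJ/s
|Q| = 21149 kW = 76136 MJ/h

Q = 76100 MJ/h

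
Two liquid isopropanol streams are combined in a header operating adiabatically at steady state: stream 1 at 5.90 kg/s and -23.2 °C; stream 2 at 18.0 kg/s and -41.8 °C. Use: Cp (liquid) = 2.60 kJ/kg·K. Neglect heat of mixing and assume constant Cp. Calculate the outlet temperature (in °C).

T_out = -37.2 °C

Adiabatic, steady state ⇒ Σ ṁᵢCp,ᵢ(T_out − Tᵢ) = 0
Σ ṁᵢCp,ᵢTᵢ = 5.90×2.60×-23.2 + 18.0×2.60×-41.8 = -2312.1
Σ ṁᵢCp,ᵢ = 5.90×2.60 + 18.0×2.60 = 62.14
T_out = -2312.1 / 62.14 = -37.208 °C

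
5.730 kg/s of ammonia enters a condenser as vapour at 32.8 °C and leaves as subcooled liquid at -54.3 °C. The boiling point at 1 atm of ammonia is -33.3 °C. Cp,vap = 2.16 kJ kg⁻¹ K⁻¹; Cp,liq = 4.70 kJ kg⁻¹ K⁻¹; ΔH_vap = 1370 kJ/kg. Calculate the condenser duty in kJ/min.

vapour 32.8→-33.3 °C: -142.78 kJ/kg
condensation at -33.3 °C: -1370 kJ/kg
liquid -33.3→-54.3 °C: -98.7 kJ/kg
Δh = -142.78 + -1370 + -98.7 = -1611.5 kJ/kg
Q = ṁ·Δh = 5.730 kg/s × -1611.5 kJ/kg = -9233.8 kJ/s
|Q| = 9233.8 kW = 554030 kJ/min

Q_c = 554000 kJ/min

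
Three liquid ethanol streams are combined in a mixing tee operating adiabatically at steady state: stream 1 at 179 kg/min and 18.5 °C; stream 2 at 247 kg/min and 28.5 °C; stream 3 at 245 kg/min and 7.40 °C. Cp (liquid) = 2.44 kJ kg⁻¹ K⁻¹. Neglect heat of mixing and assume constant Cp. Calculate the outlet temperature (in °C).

T_out = 18.1 °C

Adiabatic, steady state ⇒ Σ ṁᵢCp,ᵢ(T_out − Tᵢ) = 0
Σ ṁᵢCp,ᵢTᵢ = 179×2.44×18.5 + 247×2.44×28.5 + 245×2.44×7.40 = 29680
Σ ṁᵢCp,ᵢ = 179×2.44 + 247×2.44 + 245×2.44 = 1637.2
T_out = 29680 / 1637.2 = 18.128 °C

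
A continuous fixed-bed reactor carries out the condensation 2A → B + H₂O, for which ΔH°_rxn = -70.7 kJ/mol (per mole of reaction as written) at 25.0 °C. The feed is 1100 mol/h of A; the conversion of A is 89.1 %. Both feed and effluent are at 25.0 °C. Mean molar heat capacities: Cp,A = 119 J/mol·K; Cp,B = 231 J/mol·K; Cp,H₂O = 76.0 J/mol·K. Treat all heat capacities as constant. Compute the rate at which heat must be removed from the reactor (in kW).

Extent of reaction ξ = 0.891 × 1100 / 2 = 490.05 mol/h
Reaction term: ξ·ΔH°_rxn = 490.05 × -70.7 = -34647 kJ/h
Q = ΔH = -34647 kJ/h = -9.624 kW
Heat removed = 9.624 kW

Q_out = 9.62 kW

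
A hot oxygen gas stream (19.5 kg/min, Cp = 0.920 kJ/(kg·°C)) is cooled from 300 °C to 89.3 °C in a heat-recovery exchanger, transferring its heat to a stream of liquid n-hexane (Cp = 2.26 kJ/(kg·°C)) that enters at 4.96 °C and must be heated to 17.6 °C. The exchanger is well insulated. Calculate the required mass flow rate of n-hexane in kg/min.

Heat released by hot stream: Q = 19.5 × 0.920 × (300 − 89.3) = 3780 kJ/min
Energy balance on cold side (adiabatic exchanger): Q = ṁ_c·Cp_c·(T_c,out − T_c,in)
ṁ_c = 3780 / [2.26 × (17.6 − 4.96)] = 132.32 kg/min

ṁ_c = 132 kg/min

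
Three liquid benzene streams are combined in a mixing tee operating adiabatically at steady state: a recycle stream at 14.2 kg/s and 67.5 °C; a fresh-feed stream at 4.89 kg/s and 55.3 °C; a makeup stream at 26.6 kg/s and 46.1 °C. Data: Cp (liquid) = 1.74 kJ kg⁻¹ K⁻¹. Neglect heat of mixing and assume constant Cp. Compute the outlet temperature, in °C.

T_out = 53.7 °C

Energy balance with Q = 0: Σ ṁᵢCp,ᵢ(T_out − Tᵢ) = 0
Σ ṁᵢCp,ᵢTᵢ = 14.2×1.74×67.5 + 4.89×1.74×55.3 + 26.6×1.74×46.1 = 4272
Σ ṁᵢCp,ᵢ = 14.2×1.74 + 4.89×1.74 + 26.6×1.74 = 79.501
T_out = 4272 / 79.501 = 53.736 °C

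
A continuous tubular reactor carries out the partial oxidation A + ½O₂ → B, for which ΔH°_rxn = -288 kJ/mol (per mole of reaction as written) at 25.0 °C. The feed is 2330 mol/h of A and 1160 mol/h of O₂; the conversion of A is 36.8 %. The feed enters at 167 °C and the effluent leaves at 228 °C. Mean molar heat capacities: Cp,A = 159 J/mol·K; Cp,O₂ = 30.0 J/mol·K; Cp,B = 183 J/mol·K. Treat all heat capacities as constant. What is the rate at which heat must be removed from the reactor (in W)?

Extent of reaction ξ = 0.368 × 2330 = 857.44 mol/h
Reaction term: ξ·ΔH°_rxn = 857.44 × -288 = -246940 kJ/h
Sensible, feed 167→25 °C: -57548 kJ/h
Outlet flows (mol/h): A 1472.6, O₂ 731.28, B 857.44
Sensible, products 25→228 °C: 83836 kJ/h
Q = ΔH = -220650 kJ/h = -61.293 kW
Heat removed = 61293 W

Q_out = 61300 W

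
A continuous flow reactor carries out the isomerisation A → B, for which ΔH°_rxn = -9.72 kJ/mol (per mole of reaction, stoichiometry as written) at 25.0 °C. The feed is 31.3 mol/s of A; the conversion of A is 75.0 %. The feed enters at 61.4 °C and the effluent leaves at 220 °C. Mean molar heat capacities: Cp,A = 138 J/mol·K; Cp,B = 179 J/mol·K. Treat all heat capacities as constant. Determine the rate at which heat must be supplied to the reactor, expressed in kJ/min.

Extent of reaction ξ = 0.750 × 31.3 = 23.475 mol/s
Reaction term: ξ·ΔH°_rxn = 23.475 × -9.72 = -228.18 kJ/s
Sensible, feed 61.4→25 °C: -157.23 kJ/s
Outlet flows (mol/s): A 7.825, B 23.475
Sensible, products 25→220 °C: 1030 kJ/s
Q = ΔH = 644.56 kJ/s = 644.56 kW
Heat supplied = 38674 kJ/min

Q_in = 38700 kJ/min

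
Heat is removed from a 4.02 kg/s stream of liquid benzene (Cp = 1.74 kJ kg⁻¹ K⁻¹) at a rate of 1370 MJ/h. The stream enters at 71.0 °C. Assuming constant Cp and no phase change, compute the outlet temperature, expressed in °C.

T_out = 16.6 °C

Q = 1370 MJ/h = 380.56 kJ/s
ΔT = Q/(ṁ·Cp) = 380.56/(4.02×1.74) = 54.405 K
T_out = 71.0 − 54.405 = 16.595 °C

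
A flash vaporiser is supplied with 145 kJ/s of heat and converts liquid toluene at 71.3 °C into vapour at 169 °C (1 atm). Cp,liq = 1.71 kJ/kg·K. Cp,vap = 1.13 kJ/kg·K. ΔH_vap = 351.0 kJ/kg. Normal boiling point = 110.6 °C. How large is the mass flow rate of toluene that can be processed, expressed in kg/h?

Δh = 1.71×(110.6−71.3) + 351.0 + 1.13×(169−110.6) = 484.19 kJ/kg
Q = 145 kJ/s = 145 kJ/s = 522000 kJ/h
ṁ = Q/Δh = 522000 / 484.19 = 1078.1 kg/h

ṁ = 1080 kg/h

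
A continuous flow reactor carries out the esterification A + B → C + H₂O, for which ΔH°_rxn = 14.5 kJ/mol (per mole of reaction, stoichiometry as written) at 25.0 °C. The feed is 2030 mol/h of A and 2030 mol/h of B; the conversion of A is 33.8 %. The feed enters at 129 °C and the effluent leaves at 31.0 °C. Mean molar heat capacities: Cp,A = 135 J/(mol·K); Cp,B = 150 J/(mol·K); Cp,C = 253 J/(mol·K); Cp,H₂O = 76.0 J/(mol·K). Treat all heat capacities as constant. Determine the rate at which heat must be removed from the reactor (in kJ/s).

Extent of reaction ξ = 0.338 × 2030 = 686.14 mol/h
Reaction term: ξ·ΔH°_rxn = 686.14 × 14.5 = 9949 kJ/h
Sensible, feed 129→25 °C: -60169 kJ/h
Outlet flows (mol/h): A 1343.9, B 1343.9, C 686.14, H₂O 686.14
Sensible, products 25→31.0 °C: 3652.4 kJ/h
Q = ΔH = -46568 kJ/h = -12.935 kW
Heat removed = 12.935 kJ/s

Q_out = 12.9 kJ/s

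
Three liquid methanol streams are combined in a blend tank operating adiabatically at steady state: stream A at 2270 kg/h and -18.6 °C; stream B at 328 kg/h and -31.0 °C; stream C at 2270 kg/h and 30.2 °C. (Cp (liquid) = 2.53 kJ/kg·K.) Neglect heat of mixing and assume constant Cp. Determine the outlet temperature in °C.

Energy balance with Q = 0: Σ ṁᵢCp,ᵢ(T_out − Tᵢ) = 0
T_out = Σ ṁᵢCp,ᵢTᵢ / Σ ṁᵢCp,ᵢ
      = 40895 / 12316 = 3.3205 °C

T_out = 3.32 °C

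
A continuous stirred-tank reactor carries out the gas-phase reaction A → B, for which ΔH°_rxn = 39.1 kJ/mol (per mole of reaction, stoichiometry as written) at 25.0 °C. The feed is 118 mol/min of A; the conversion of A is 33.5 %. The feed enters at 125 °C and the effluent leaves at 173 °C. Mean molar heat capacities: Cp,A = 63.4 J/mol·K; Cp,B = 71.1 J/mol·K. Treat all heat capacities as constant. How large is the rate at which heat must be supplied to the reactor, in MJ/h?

Q_in = 117 MJ/h

Extent of reaction ξ = 0.335 × 118 = 39.53 mol/min
Reaction term: ξ·ΔH°_rxn = 39.53 × 39.1 = 1545.6 kJ/min
Sensible, feed 125→25 °C: -748.12 kJ/min
Outlet flows (mol/min): A 78.47, B 39.53
Sensible, products 25→173 °C: 1152.3 kJ/min
Q = ΔH = 1949.8 kJ/min = 32.496 kW
Heat supplied = 116.99 MJ/h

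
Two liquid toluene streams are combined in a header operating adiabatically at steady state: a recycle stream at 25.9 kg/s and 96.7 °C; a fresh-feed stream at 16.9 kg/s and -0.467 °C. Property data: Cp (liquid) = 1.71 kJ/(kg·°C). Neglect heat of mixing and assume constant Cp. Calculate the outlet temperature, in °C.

No heat crosses the boundary, so H_out = H_in.
Σ ṁᵢCp,ᵢTᵢ = 25.9×1.71×96.7 + 16.9×1.71×-0.467 = 4269.3
Σ ṁᵢCp,ᵢ = 25.9×1.71 + 16.9×1.71 = 73.188
T_out = 4269.3 / 73.188 = 58.333 °C

T_out = 58.3 °C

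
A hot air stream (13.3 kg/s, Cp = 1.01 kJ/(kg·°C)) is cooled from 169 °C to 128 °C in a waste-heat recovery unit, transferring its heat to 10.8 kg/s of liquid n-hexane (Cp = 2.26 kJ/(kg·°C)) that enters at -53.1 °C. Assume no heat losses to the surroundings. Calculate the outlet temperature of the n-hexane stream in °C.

Heat released by hot stream: Q = 13.3 × 1.01 × (169 − 128) = 550.75 kJ/s
Energy balance on cold side (adiabatic exchanger): Q = ṁ_c·Cp_c·(T_c,out − T_c,in)
T_c,out = -53.1 + 550.75/(10.8 × 2.26) = -30.536 °C

T_c,out = -30.5 °C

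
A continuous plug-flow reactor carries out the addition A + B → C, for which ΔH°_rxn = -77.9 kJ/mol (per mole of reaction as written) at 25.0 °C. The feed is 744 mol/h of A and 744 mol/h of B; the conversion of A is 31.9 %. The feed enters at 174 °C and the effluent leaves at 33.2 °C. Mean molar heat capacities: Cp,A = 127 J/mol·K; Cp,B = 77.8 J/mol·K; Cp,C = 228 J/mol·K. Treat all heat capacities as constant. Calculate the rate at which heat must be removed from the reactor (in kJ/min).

Extent of reaction ξ = 0.319 × 744 = 237.34 mol/h
Reaction term: ξ·ΔH°_rxn = 237.34 × -77.9 = -18488 kJ/h
Sensible, feed 174→25 °C: -22703 kJ/h
Outlet flows (mol/h): A 506.66, B 506.66, C 237.34
Sensible, products 25→33.2 °C: 1294.6 kJ/h
Q = ΔH = -39897 kJ/h = -11.083 kW
Heat removed = 664.95 kJ/min

Q_out = 665 kJ/min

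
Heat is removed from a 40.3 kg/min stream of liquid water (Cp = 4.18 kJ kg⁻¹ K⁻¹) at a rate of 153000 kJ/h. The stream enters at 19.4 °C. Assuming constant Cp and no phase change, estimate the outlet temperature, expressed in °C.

Q = 153000 kJ/h = 2550 kJ/min
ΔT = Q/(ṁ·Cp) = 2550/(40.3×4.18) = 15.138 K
T_out = 19.4 − 15.138 = 4.2623 °C

T_out = 4.26 °C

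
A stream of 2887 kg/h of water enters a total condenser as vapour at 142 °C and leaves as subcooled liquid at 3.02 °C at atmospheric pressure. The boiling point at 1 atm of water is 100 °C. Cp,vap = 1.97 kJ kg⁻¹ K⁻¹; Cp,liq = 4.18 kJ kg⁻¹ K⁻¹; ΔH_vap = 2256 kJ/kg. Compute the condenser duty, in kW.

vapour 142→100 °C: -82.74 kJ/kg
condensation at 100 °C: -2256 kJ/kg
liquid 100→3.02 °C: -405.38 kJ/kg
Δh = -82.74 + -2256 + -405.38 = -2744.1 kJ/kg
Q = ṁ·Δh = 2887 kg/h × -2744.1 kJ/kg = -7.9223e+06 kJ/h
|Q| = 2200.6 kW

Q_c = 2200 kW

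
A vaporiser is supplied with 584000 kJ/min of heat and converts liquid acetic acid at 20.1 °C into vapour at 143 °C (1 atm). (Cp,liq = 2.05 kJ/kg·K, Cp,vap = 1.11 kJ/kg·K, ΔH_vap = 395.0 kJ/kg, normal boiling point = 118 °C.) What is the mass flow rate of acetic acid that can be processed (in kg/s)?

Δh = 2.05×(118−20.1) + 395.0 + 1.11×(143−118) = 623.44 kJ/kg
Q = 584000 kJ/min = 9733.3 kJ/s = 9733.3 kJ/s
ṁ = Q/Δh = 9733.3 / 623.44 = 15.612 kg/s

ṁ = 15.6 kg/s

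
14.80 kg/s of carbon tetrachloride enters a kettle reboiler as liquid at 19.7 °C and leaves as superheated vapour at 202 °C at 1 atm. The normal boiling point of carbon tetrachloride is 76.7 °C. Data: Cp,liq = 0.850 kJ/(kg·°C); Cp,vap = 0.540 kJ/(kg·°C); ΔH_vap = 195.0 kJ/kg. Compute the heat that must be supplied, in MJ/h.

Q = 16600 MJ/h

liquid 19.7→76.7 °C: 48.45 kJ/kg
vaporisation at 76.7 °C: 195 kJ/kg
vapour 76.7→202 °C: 67.662 kJ/kg
Δh = 48.45 + 195 + 67.662 = 311.11 kJ/kg
Q = ṁ·Δh = 14.80 kg/s × 311.11 kJ/kg = 4604.5 kJ/s
|Q| = 4604.5 kW = 16576 MJ/h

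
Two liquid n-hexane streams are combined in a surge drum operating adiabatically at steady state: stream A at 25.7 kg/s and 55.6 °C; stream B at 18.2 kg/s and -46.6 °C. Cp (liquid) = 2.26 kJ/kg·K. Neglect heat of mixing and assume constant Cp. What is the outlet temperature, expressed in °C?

T_out = 13.2 °C

Adiabatic, steady state ⇒ Σ ṁᵢCp,ᵢ(T_out − Tᵢ) = 0
T_out = Σ ṁᵢCp,ᵢTᵢ / Σ ṁᵢCp,ᵢ
      = 1312.6 / 99.214 = 13.23 °C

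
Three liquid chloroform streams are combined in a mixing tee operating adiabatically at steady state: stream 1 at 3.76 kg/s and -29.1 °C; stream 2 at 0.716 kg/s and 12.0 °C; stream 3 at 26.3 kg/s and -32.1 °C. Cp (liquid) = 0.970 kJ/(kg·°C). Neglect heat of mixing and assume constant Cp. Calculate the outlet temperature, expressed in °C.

T_out = -30.7 °C

Energy balance with Q = 0: Σ ṁᵢCp,ᵢ(T_out − Tᵢ) = 0
Σ ṁᵢCp,ᵢTᵢ = 3.76×0.970×-29.1 + 0.716×0.970×12.0 + 26.3×0.970×-32.1 = -916.7
Σ ṁᵢCp,ᵢ = 3.76×0.970 + 0.716×0.970 + 26.3×0.970 = 29.853
T_out = -916.7 / 29.853 = -30.707 °C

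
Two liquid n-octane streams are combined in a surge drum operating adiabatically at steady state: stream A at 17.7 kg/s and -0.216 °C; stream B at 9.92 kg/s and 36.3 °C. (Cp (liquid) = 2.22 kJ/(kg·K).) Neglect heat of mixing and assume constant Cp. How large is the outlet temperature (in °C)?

Energy balance with Q = 0: Σ ṁᵢCp,ᵢ(T_out − Tᵢ) = 0
T_out = Σ ṁᵢCp,ᵢTᵢ / Σ ṁᵢCp,ᵢ
      = 790.93 / 61.316 = 12.899 °C

T_out = 12.9 °C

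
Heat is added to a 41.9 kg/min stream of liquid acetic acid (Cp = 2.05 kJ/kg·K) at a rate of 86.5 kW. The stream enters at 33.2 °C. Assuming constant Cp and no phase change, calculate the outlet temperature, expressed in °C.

T_out = 93.6 °C

Q = 86.5 kW = 5190 kJ/min
ΔT = Q/(ṁ·Cp) = 5190/(41.9×2.05) = 60.423 K
T_out = 33.2 + 60.423 = 93.623 °C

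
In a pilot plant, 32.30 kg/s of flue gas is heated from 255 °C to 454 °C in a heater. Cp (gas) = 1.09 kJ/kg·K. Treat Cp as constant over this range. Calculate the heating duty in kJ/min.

Q = 420000 kJ/min

Q = ṁ·Cp·ΔT = 32.30 × 1.09 × (454 − 255) = 7006.2 kJ/s
Heating duty = 420370 kJ/min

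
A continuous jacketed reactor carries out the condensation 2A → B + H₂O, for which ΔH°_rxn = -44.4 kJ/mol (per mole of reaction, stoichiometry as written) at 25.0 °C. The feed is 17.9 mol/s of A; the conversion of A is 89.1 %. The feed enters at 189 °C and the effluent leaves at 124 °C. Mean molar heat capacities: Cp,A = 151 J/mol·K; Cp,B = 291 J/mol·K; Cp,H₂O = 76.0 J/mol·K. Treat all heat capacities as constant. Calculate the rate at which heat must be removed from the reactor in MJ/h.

Q_out = 1720 MJ/h

Extent of reaction ξ = 0.891 × 17.9 / 2 = 7.9744 mol/s
Reaction term: ξ·ΔH°_rxn = 7.9744 × -44.4 = -354.07 kJ/s
Sensible, feed 189→25 °C: -443.28 kJ/s
Outlet flows (mol/s): A 1.9511, B 7.9744, H₂O 7.9744
Sensible, products 25→124 °C: 318.9 kJ/s
Q = ΔH = -478.44 kJ/s = -478.44 kW
Heat removed = 1722.4 MJ/h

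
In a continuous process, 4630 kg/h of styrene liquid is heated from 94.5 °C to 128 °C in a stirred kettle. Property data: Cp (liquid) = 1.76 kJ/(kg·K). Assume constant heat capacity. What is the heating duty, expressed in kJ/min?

Q = ṁ·Cp·ΔT = 4630 × 1.76 × (128 − 94.5) = 272980 kJ/h
Converting: 272980 / 3600 s = 75.829 kW
Heating duty = 4549.7 kJ/min

Q = 4550 kJ/min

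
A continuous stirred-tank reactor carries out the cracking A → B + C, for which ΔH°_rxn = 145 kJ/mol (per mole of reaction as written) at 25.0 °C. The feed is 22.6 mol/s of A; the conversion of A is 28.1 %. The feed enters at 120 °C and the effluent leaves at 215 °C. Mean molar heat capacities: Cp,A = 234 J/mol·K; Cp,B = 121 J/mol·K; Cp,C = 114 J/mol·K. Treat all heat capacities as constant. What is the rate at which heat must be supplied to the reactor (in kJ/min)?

Extent of reaction ξ = 0.281 × 22.6 = 6.3506 mol/s
Reaction term: ξ·ΔH°_rxn = 6.3506 × 145 = 920.84 kJ/s
Sensible, feed 120→25 °C: -502.4 kJ/s
Outlet flows (mol/s): A 16.249, B 6.3506, C 6.3506
Sensible, products 25→215 °C: 1006 kJ/s
Q = ΔH = 1424.4 kJ/s = 1424.4 kW
Heat supplied = 85466 kJ/min

Q_in = 85500 kJ/min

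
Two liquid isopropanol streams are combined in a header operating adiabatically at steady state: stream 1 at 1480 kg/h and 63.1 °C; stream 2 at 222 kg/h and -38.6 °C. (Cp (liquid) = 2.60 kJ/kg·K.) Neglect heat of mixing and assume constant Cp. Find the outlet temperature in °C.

No heat crosses the boundary, so H_out = H_in.
T_out = Σ ṁᵢCp,ᵢTᵢ / Σ ṁᵢCp,ᵢ
      = 220530 / 4425.2 = 49.835 °C

T_out = 49.8 °C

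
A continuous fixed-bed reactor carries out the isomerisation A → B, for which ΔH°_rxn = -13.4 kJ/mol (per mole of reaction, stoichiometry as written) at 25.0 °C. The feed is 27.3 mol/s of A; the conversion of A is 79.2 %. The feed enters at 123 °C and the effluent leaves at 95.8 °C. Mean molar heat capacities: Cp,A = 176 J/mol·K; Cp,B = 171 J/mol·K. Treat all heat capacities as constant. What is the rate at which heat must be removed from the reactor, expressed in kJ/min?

Extent of reaction ξ = 0.792 × 27.3 = 21.622 mol/s
Reaction term: ξ·ΔH°_rxn = 21.622 × -13.4 = -289.73 kJ/s
Sensible, feed 123→25 °C: -470.87 kJ/s
Outlet flows (mol/s): A 5.6784, B 21.622
Sensible, products 25→95.8 °C: 332.53 kJ/s
Q = ΔH = -428.07 kJ/s = -428.07 kW
Heat removed = 25684 kJ/min

Q_out = 25700 kJ/min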